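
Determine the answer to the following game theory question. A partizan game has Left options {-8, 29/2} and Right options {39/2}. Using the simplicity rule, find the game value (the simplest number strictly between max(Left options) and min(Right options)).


Left options: {-8, 29/2}, max = 29/2
Right options: {39/2}, min = 39/2
All options are numbers and max(Left) < min(Right), so by the simplicity theorem the value is the simplest (earliest-born) number strictly between 29/2 and 39/2.
Integers 15 through 19 all lie strictly between 29/2 and 39/2.
Among integers, the simplest (lowest birthday = smallest |n|; 0 is born on day 0, +-n on day n) is 15.
No non-integer in the interval can be simpler: if x is a non-integer in the interval, then floor(x) or ceil(x) also lies in the interval (the interval contains an integer), and both are proper prefixes of x's sign expansion, i.e. born earlier. So the game value is 15.
Game value = 15

15


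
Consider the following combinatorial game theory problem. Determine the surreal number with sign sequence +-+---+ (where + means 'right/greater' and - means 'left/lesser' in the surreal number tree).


Sign expansion: +-+---+
Rule: track bounds (lo, hi), initially (-inf, +inf). On '+', the current value becomes lo and we move to the simplest number in (value, hi): value + 1 if hi = +inf, otherwise the midpoint (value + hi)/2. On '-', the current value becomes hi and we move to value - 1 if lo = -inf, otherwise the midpoint (lo + value)/2.
Start at 0.
Step 1: sign = +, move right. Bounds: (0, +inf). Value = 1
Step 2: sign = -, move left. Bounds: (0, 1). Value = 1/2
Step 3: sign = +, move right. Bounds: (1/2, 1). Value = 3/4
Step 4: sign = -, move left. Bounds: (1/2, 3/4). Value = 5/8
Step 5: sign = -, move left. Bounds: (1/2, 5/8). Value = 9/16
Step 6: sign = -, move left. Bounds: (1/2, 9/16). Value = 17/32
Step 7: sign = +, move right. Bounds: (17/32, 9/16). Value = 35/64
The surreal number with sign expansion +-+---+ is 35/64.

35/64


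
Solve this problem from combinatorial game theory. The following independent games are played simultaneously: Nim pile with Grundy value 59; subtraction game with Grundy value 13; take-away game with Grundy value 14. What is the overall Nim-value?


By the Sprague-Grundy theorem, the Grundy value of a sum of games is the XOR of individual Grundy values.
Nim pile: Grundy value = 59. Running XOR: 0 XOR 59 = 59
subtraction game: Grundy value = 13. Running XOR: 59 XOR 13 = 54
take-away game: Grundy value = 14. Running XOR: 54 XOR 14 = 56
The combined Grundy value is 56.

56


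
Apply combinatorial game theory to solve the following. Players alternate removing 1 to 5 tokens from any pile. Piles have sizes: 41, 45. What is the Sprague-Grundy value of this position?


Subtraction set: {1, 2, 3, 4, 5}
For this subtraction set, G(n) = n mod 6 (period = max + 1 = 6).
Pile 1 (size 41): G(41) = 41 mod 6 = 5
Pile 2 (size 45): G(45) = 45 mod 6 = 3
Total Grundy value = XOR of all: 5 XOR 3 = 6

6


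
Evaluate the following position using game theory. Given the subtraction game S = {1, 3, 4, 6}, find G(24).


The subtraction set is S = {1, 3, 4, 6}.
G(k) = mex{ G(k - s) : s in S, s <= k }. We compute iteratively: G(0) = 0.
G(1) = mex({0}) = 1
G(2) = mex({1}) = 0
G(3) = mex({0}) = 1
G(4) = mex({0, 1}) = 2
G(5) = mex({0, 1, 2}) = 3
G(6) = mex({0, 1, 3}) = 2
G(7) = mex({1, 2}) = 0
G(8) = mex({0, 2, 3}) = 1
G(9) = mex({1, 2, 3}) = 0
G(10) = mex({0, 2}) = 1
G(11) = mex({0, 1, 3}) = 2
G(12) = mex({0, 1, 2}) = 3
Observe that G(7)..G(12) = 0, 1, 0, 1, 2, 3 repeats G(0)..G(5) = 0, 1, 0, 1, 2, 3.
For k >= max(S) = 6, G(k) is determined by the previous 6 values G(k-6)..G(k-1); a window of 6 consecutive values has recurred shifted by 7, so by induction G(k + 7) = G(k) for all k >= 0: the sequence is periodic from the start with period 7.
One period: G(0..6) = 0, 1, 0, 1, 2, 3, 2.
24 mod 7 = 3, so G(24) = G(3) = 1.

1


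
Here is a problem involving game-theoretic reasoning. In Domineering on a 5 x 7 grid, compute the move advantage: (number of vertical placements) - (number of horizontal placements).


Board is 5 x 7 (rows x cols).
Left (vertical) placements: (rows-1) * cols = 4 * 7 = 28
Right (horizontal) placements: rows * (cols-1) = 5 * 6 = 30
Advantage = Left - Right = 28 - 30 = -2

-2


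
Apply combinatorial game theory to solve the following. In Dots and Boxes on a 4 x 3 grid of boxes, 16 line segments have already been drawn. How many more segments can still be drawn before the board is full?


Grid: 4 x 3 boxes, i.e. 5 rows and 4 columns of dots.
Horizontal edges: (rows + 1) * cols = 5 * 3 = 15
Vertical edges: rows * (cols + 1) = 4 * 4 = 16
Total edges: 15 + 16 = 31
Edges drawn: 16
Remaining: 31 - 16 = 15

15


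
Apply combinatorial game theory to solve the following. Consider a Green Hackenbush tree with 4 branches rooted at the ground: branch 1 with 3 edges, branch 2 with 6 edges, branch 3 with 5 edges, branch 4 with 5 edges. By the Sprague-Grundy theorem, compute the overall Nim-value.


The tree has 4 branches from the ground vertex.
In Green Hackenbush, the Nim-value of a simple path of length k is k.
Branch 1: length 3, Nim-value = 3
Branch 2: length 6, Nim-value = 6
Branch 3: length 5, Nim-value = 5
Branch 4: length 5, Nim-value = 5
Total Nim-value = XOR of all branch values:
0 XOR 3 = 3
3 XOR 6 = 5
5 XOR 5 = 0
0 XOR 5 = 5
Nim-value of the tree = 5

5


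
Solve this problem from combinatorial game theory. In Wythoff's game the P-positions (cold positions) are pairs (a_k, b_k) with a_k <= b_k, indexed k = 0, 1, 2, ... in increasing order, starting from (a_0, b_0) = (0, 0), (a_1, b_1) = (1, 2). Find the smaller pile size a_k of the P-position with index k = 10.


By Wythoff's theorem, a_k = floor(k * phi) and b_k = floor(k * phi^2) = a_k + k, where phi = (1 + sqrt(5))/2 is the golden ratio.
phi = (1 + sqrt(5))/2 = 1.618034
k = 10
k * phi = 10 * 1.618034 = 16.180340
a_10 = floor(k * phi) = 16

16


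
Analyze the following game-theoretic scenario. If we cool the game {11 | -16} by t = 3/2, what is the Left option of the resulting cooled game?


Original game: {11 | -16} (a switch {a | b} with a > b).
Cooling by t (for t below the temperature (a - b)/2 = 27/2) taxes each move by t: {a | b} cooled by t is {a - t | b + t}.
Cooling amount: t = 3/2
Cooled Left option: 11 - 3/2 = 19/2
Cooled Right option: -16 + 3/2 = -29/2
Cooled game: {19/2 | -29/2}
Left option = 19/2

19/2


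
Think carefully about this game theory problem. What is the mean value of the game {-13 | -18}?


Game = {-13 | -18}, a switch {a | b} with numbers a > b.
Its thermograph has left wall a - t and right wall b + t, which meet at t = (a - b)/2, where both equal (a + b)/2. So the mast (mean value) is at (a + b)/2.
Mean = (-13 + (-18))/2 = -31/2 = -31/2

-31/2


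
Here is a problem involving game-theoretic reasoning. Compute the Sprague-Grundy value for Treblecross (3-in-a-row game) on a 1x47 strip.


Treblecross: place X on empty cells; 3-in-a-row wins.
Playing within two cells of an existing X lets the opponent win at once, so sensible play treats the cells i-2..i+2 around each X as dead. The player left with no safe cell loses, so this is a normal-play take-away game on strips of safe cells.
Placing X at cell i (0-indexed) of a strip of k safe cells leaves independent strips of sizes max(0, i-2) and max(0, k-i-3). Hence G(k) = mex{ G(max(0,i-2)) XOR G(max(0,k-i-3)) : 0 <= i < k }, with G(0) = 0.
G(1): splits (0,0):0^0=0 -> mex({0}) = 1
G(2): splits (0,0):0^0=0 -> mex({0}) = 1
G(3): splits (0,0):0^0=0 -> mex({0}) = 1
G(4): splits (0,1):0^1=1 (0,0):0^0=0 -> mex({0, 1}) = 2
G(5): splits (0,2):0^1=1 (0,1):0^1=1 (0,0):0^0=0 -> mex({0, 1}) = 2
G(6) = mex({1}) = 0
G(7) = mex({0, 1, 2}) = 3
G(8) = mex({0, 1, 2}) = 3
G(9) = mex({0, 2}) = 1
G(10) = mex({0, 2, 3}) = 1
G(11) = mex({0, 3}) = 1
G(12) = mex({1, 3}) = 0
G(13) = mex({0, 1, 2, 3}) = 4
G(14) = mex({0, 1, 2}) = 3
G(15) = mex({0, 1, 2}) = 3
G(16) = mex({0, 1, 2, 4}) = 3
G(17) = mex({0, 1, 3, 4}) = 2
G(18) = mex({0, 1, 3, 4}) = 2
G(19) = mex({0, 1, 3, 5}) = 2
G(20) = mex({0, 1, 2, 3, 5}) = 4
G(21) = mex({0, 1, 2, 3, 5}) = 4
G(22) = mex({1, 2, 6}) = 0
G(23) = mex({0, 1, 2, 3, 4, 6}) = 5
G(24) = mex({0, 1, 2, 3, 4}) = 5
G(25) = mex({0, 1, 3, 4, 7}) = 2
G(26) = mex({0, 1, 3, 4, 5, 7}) = 2
G(27) = mex({0, 1, 3, 5}) = 2
G(28) = mex({0, 1, 2, 5}) = 3
G(29) = mex({0, 1, 2, 4, 5, 6}) = 3
G(30) = mex({1, 2, 4, 6}) = 0
G(31) = mex({0, 1, 2, 3, 4, 6}) = 5
G(32) = mex({1, 2, 3, 4, 7}) = 0
G(33) = mex({0, 3, 7}) = 1
G(34) = mex({0, 2, 3, 5, 7}) = 1
G(35) = mex({0, 2, 3, 5, 6}) = 1
G(36) = mex({0, 1, 2, 5, 6}) = 3
G(37) = mex({0, 1, 2, 4, 5, 6}) = 3
G(38) = mex({0, 1, 2, 4}) = 3
G(39) = mex({0, 1, 2, 3, 4, 7}) = 5
G(40) = mex({0, 1, 2, 3, 4, 5, 7}) = 6
G(41) = mex({0, 1, 2, 3, 5, 7}) = 4
G(42) = mex({0, 1, 2, 3, 5, 6, 7}) = 4
G(43) = mex({0, 2, 3, 5, 6}) = 1
G(44) = mex({1, 2, 3, 4, 5, 6}) = 0
G(45) = mex({0, 1, 2, 3, 4, 6, 7}) = 5
G(46) = mex({0, 1, 2, 3, 4, 7}) = 5
G(47) = mex({0, 1, 2, 3, 4, 5, 7}) = 6
Therefore G(47) = 6.

6


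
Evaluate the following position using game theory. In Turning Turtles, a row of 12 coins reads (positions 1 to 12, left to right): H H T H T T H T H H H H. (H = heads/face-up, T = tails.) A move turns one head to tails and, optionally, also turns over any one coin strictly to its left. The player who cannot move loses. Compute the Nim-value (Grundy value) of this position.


Coins: H H T H T T H T H H H H
Key fact: a single head at position k behaves exactly like a Nim heap of size k (turning it to T and optionally flipping a coin at j < k corresponds to moving the heap from k to j, or to 0), and heads combine as a disjunctive sum (two heads at the same place would cancel, matching j XOR j = 0). So the Nim-value is the XOR of the 1-indexed positions of the heads.
Face-up positions (1-indexed): [1, 2, 4, 7, 9, 10, 11, 12]
XOR 0 with 1: 0 XOR 1 = 1
XOR 1 with 2: 1 XOR 2 = 3
XOR 3 with 4: 3 XOR 4 = 7
XOR 7 with 7: 7 XOR 7 = 0
XOR 0 with 9: 0 XOR 9 = 9
XOR 9 with 10: 9 XOR 10 = 3
XOR 3 with 11: 3 XOR 11 = 8
XOR 8 with 12: 8 XOR 12 = 4
Nim-value = 4

4


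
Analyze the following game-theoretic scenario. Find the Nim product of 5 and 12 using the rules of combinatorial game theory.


Nim multiplication is bilinear over XOR: (u XOR v) * w = (u*w) XOR (v*w).
So we split each operand into its bit components and XOR the pairwise Nim products.
5 = 1 + 4 (as XOR of powers of 2).
12 = 4 + 8 (as XOR of powers of 2).
Using the standard Nim-product table on single bits:
  2*2 = 3,   2*4 = 8,   2*8 = 12,
  4*4 = 6,   4*8 = 11,  8*8 = 13,
and  1*x = x (identity), k*l = l*k (commutative).
Pairwise Nim products:
  1 * 4 = 4
  1 * 8 = 8
  4 * 4 = 6
  4 * 8 = 11
XOR them: 4 XOR 8 XOR 6 XOR 11 = 1.
Result: 5 * 12 = 1 (in Nim).

1


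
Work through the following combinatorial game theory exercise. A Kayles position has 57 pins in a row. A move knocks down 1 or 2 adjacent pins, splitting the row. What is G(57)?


Kayles: a move removes 1 or 2 adjacent pins from a contiguous row.
Removing pins from a row of k leaves two independent rows (a, b) with a + b = k - 1 (one pin) or a + b = k - 2 (two pins); an end removal gives a = 0.
By Sprague-Grundy, G(k) = mex{ G(a) XOR G(b) } over all these splits. G(0) = 0.
G(1): splits (0,0):0^0=0 -> mex({0}) = 1
G(2): splits (0,1):0^1=1 (0,0):0^0=0 -> mex({0, 1}) = 2
G(3): splits (0,2):0^2=2 (1,1):1^1=0 (0,1):0^1=1 -> mex({0, 1, 2}) = 3
G(4): splits (0,3):0^3=3 (1,2):1^2=3 (0,2):0^2=2 (1,1):1^1=0 -> mex({0, 2, 3}) = 1
G(5): splits (0,4):0^1=1 (1,3):1^3=2 (2,2):2^2=0 (0,3):0^3=3 (1,2):1^2=3 -> mex({0, 1, 2, 3}) = 4
G(6) = mex({0, 1, 2, 4}) = 3
G(7) = mex({0, 1, 3, 4, 5}) = 2
G(8) = mex({0, 2, 3, 5, 6}) = 1
G(9) = mex({0, 1, 2, 3, 6, 7}) = 4
G(10) = mex({0, 1, 3, 4, 5, 7}) = 2
G(11) = mex({0, 1, 2, 3, 4, 5}) = 6
G(12) = mex({0, 1, 2, 3, 5, 6, 7}) = 4
G(13) = mex({0, 2, 3, 4, 6, 7}) = 1
G(14) = mex({0, 1, 4, 5, 6, 7}) = 2
G(15) = mex({0, 1, 2, 3, 4, 5, 6}) = 7
G(16) = mex({0, 2, 3, 5, 6, 7}) = 1
G(17) = mex({0, 1, 2, 3, 5, 6, 7}) = 4
G(18) = mex({0, 1, 2, 4, 5, 6}) = 3
G(19) = mex({0, 1, 3, 4, 5, 7}) = 2
G(20) = mex({0, 2, 3, 4, 5, 6, 7}) = 1
G(21) = mex({0, 1, 2, 3, 5, 6, 7}) = 4
G(22) = mex({0, 1, 2, 3, 4, 5, 7}) = 6
G(23) = mex({0, 1, 2, 3, 4, 5, 6}) = 7
G(24) = mex({0, 1, 2, 3, 5, 6, 7}) = 4
G(25) = mex({0, 2, 3, 4, 6, 7}) = 1
G(26) = mex({0, 1, 3, 4, 5, 6, 7}) = 2
G(27) = mex({0, 1, 2, 3, 4, 5, 6, 7}) = 8
G(28) = mex({0, 1, 2, 3, 4, 6, 7, 8}) = 5
G(29) = mex({0, 1, 2, 3, 5, 6, 7, 8, 9}) = 4
G(30) = mex({0, 1, 2, 3, 4, 5, 6, 9, 10}) = 7
G(31) = mex({0, 1, 3, 4, 5, 7, 10, 11}) = 2
G(32) = mex({0, 2, 3, 4, 5, 6, 7, 9, 11}) = 1
G(33) = mex({0, 1, 2, 3, 4, 5, 6, 7, 9, 12}) = 8
G(34) = mex({0, 1, 2, 3, 4, 5, 7, 8, 11, 12}) = 6
G(35) = mex({0, 1, 2, 3, 4, 5, 6, 8, 9, 10, 11}) = 7
G(36) = mex({0, 1, 2, 3, 5, 6, 7, 9, 10}) = 4
G(37) = mex({0, 2, 3, 4, 6, 7, 9, 10, 11, 12}) = 1
G(38) = mex({0, 1, 3, 4, 5, 6, 7, 9, 10, 11, 12}) = 2
G(39) = mex({0, 1, 2, 4, 5, 6, 7, 9, 10, 12, 14}) = 3
G(40) = mex({0, 2, 3, 4, 6, 7, 11, 12, 14}) = 1
G(41) = mex({0, 1, 2, 3, 5, 6, 7, 9, 10, 11, 12}) = 4
G(42) = mex({0, 1, 2, 3, 4, 5, 6, 9, 10}) = 7
G(43) = mex({0, 1, 3, 4, 5, 7, 9, 10, 12, 15}) = 2
G(44) = mex({0, 2, 3, 4, 5, 6, 7, 9, 10, 12, 15}) = 1
G(45) = mex({0, 1, 2, 3, 4, 5, 6, 7, 9, 10, 12, 14}) = 8
G(46) = mex({0, 1, 3, 4, 5, 7, 8, 11, 12, 14}) = 2
G(47) = mex({0, 1, 2, 3, 4, 5, 6, 8, 9, 10, 11, 12}) = 7
G(48) = mex({0, 1, 2, 3, 5, 6, 7, 9, 10}) = 4
G(49) = mex({0, 2, 3, 4, 6, 7, 9, 10, 11, 12, 15}) = 1
G(50) = mex({0, 1, 4, 5, 6, 7, 9, 11, 12, 14, 15}) = 2
G(51) = mex({0, 1, 2, 3, 4, 5, 6, 7, 9, 12, 14, 15}) = 8
G(52) = mex({0, 2, 3, 4, 5, 6, 7, 8, 11, 12, 15}) = 1
G(53) = mex({0, 1, 2, 3, 5, 6, 7, 8, 9, 10, 11, 12}) = 4
G(54) = mex({0, 1, 2, 3, 4, 5, 6, 9, 10}) = 7
G(55) = mex({0, 1, 3, 4, 5, 7, 9, 10, 11, 12}) = 2
G(56) = mex({0, 2, 3, 4, 5, 6, 7, 9, 10, 11, 12, 13, 14}) = 1
G(57) = mex({0, 1, 2, 3, 5, 6, 7, 9, 10, 12, 13, 14, 15}) = 4
Therefore G(57) = 4.

4


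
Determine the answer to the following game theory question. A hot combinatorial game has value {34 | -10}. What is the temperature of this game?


The game is {34 | -10}, a switch {a | b} with numbers a > b.
Cooling {a | b} by t gives {a - t | b + t}, which stops being hot when a - t = b + t, i.e. at t = (a - b)/2. So the temperature of a switch is (a - b)/2.
Temperature = (Left option - Right option) / 2
= (34 - (-10)) / 2
= 44 / 2
= 22

22


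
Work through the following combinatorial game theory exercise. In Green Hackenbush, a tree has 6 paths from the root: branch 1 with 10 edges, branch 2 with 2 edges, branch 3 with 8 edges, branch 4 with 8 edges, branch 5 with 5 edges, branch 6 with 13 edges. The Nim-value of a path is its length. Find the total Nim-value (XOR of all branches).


The tree has 6 branches from the ground vertex.
In Green Hackenbush, the Nim-value of a simple path of length k is k.
Branch 1: length 10, Nim-value = 10
Branch 2: length 2, Nim-value = 2
Branch 3: length 8, Nim-value = 8
Branch 4: length 8, Nim-value = 8
Branch 5: length 5, Nim-value = 5
Branch 6: length 13, Nim-value = 13
Total Nim-value = XOR of all branch values:
0 XOR 10 = 10
10 XOR 2 = 8
8 XOR 8 = 0
0 XOR 8 = 8
8 XOR 5 = 13
13 XOR 13 = 0
Nim-value of the tree = 0

0


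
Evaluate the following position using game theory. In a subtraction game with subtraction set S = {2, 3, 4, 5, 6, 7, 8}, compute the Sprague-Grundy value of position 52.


The subtraction set is S = {2, 3, 4, 5, 6, 7, 8}.
G(k) = mex{ G(k - s) : s in S, s <= k }. We compute iteratively: G(0) = 0.
G(1) = mex({}) = 0
G(2) = mex({0}) = 1
G(3) = mex({0}) = 1
G(4) = mex({0, 1}) = 2
G(5) = mex({0, 1}) = 2
G(6) = mex({0, 1, 2}) = 3
G(7) = mex({0, 1, 2}) = 3
G(8) = mex({0, 1, 2, 3}) = 4
G(9) = mex({0, 1, 2, 3}) = 4
G(10) = mex({1, 2, 3, 4}) = 0
G(11) = mex({1, 2, 3, 4}) = 0
G(12) = mex({0, 2, 3, 4}) = 1
G(13) = mex({0, 2, 3, 4}) = 1
G(14) = mex({0, 1, 3, 4}) = 2
G(15) = mex({0, 1, 3, 4}) = 2
G(16) = mex({0, 1, 2, 4}) = 3
G(17) = mex({0, 1, 2, 4}) = 3
Observe that G(10)..G(17) = 0, 0, 1, 1, 2, 2, 3, 3 repeats G(0)..G(7) = 0, 0, 1, 1, 2, 2, 3, 3.
For k >= max(S) = 8, G(k) is determined by the previous 8 values G(k-8)..G(k-1); a window of 8 consecutive values has recurred shifted by 10, so by induction G(k + 10) = G(k) for all k >= 0: the sequence is periodic from the start with period 10.
One period: G(0..9) = 0, 0, 1, 1, 2, 2, 3, 3, 4, 4.
52 mod 10 = 2, so G(52) = G(2) = 1.

1


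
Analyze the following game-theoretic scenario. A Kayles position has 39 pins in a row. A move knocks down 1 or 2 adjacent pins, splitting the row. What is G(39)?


Kayles: a move removes 1 or 2 adjacent pins from a contiguous row.
Removing pins from a row of k leaves two independent rows (a, b) with a + b = k - 1 (one pin) or a + b = k - 2 (two pins); an end removal gives a = 0.
By Sprague-Grundy, G(k) = mex{ G(a) XOR G(b) } over all these splits. G(0) = 0.
G(1): splits (0,0):0^0=0 -> mex({0}) = 1
G(2): splits (0,1):0^1=1 (0,0):0^0=0 -> mex({0, 1}) = 2
G(3): splits (0,2):0^2=2 (1,1):1^1=0 (0,1):0^1=1 -> mex({0, 1, 2}) = 3
G(4): splits (0,3):0^3=3 (1,2):1^2=3 (0,2):0^2=2 (1,1):1^1=0 -> mex({0, 2, 3}) = 1
G(5): splits (0,4):0^1=1 (1,3):1^3=2 (2,2):2^2=0 (0,3):0^3=3 (1,2):1^2=3 -> mex({0, 1, 2, 3}) = 4
G(6) = mex({0, 1, 2, 4}) = 3
G(7) = mex({0, 1, 3, 4, 5}) = 2
G(8) = mex({0, 2, 3, 5, 6}) = 1
G(9) = mex({0, 1, 2, 3, 6, 7}) = 4
G(10) = mex({0, 1, 3, 4, 5, 7}) = 2
G(11) = mex({0, 1, 2, 3, 4, 5}) = 6
G(12) = mex({0, 1, 2, 3, 5, 6, 7}) = 4
G(13) = mex({0, 2, 3, 4, 6, 7}) = 1
G(14) = mex({0, 1, 4, 5, 6, 7}) = 2
G(15) = mex({0, 1, 2, 3, 4, 5, 6}) = 7
G(16) = mex({0, 2, 3, 5, 6, 7}) = 1
G(17) = mex({0, 1, 2, 3, 5, 6, 7}) = 4
G(18) = mex({0, 1, 2, 4, 5, 6}) = 3
G(19) = mex({0, 1, 3, 4, 5, 7}) = 2
G(20) = mex({0, 2, 3, 4, 5, 6, 7}) = 1
G(21) = mex({0, 1, 2, 3, 5, 6, 7}) = 4
G(22) = mex({0, 1, 2, 3, 4, 5, 7}) = 6
G(23) = mex({0, 1, 2, 3, 4, 5, 6}) = 7
G(24) = mex({0, 1, 2, 3, 5, 6, 7}) = 4
G(25) = mex({0, 2, 3, 4, 6, 7}) = 1
G(26) = mex({0, 1, 3, 4, 5, 6, 7}) = 2
G(27) = mex({0, 1, 2, 3, 4, 5, 6, 7}) = 8
G(28) = mex({0, 1, 2, 3, 4, 6, 7, 8}) = 5
G(29) = mex({0, 1, 2, 3, 5, 6, 7, 8, 9}) = 4
G(30) = mex({0, 1, 2, 3, 4, 5, 6, 9, 10}) = 7
G(31) = mex({0, 1, 3, 4, 5, 7, 10, 11}) = 2
G(32) = mex({0, 2, 3, 4, 5, 6, 7, 9, 11}) = 1
G(33) = mex({0, 1, 2, 3, 4, 5, 6, 7, 9, 12}) = 8
G(34) = mex({0, 1, 2, 3, 4, 5, 7, 8, 11, 12}) = 6
G(35) = mex({0, 1, 2, 3, 4, 5, 6, 8, 9, 10, 11}) = 7
G(36) = mex({0, 1, 2, 3, 5, 6, 7, 9, 10}) = 4
G(37) = mex({0, 2, 3, 4, 6, 7, 9, 10, 11, 12}) = 1
G(38) = mex({0, 1, 3, 4, 5, 6, 7, 9, 10, 11, 12}) = 2
G(39) = mex({0, 1, 2, 4, 5, 6, 7, 9, 10, 12, 14}) = 3
Therefore G(39) = 3.

3


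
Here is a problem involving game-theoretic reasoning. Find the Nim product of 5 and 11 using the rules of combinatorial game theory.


Nim multiplication is bilinear over XOR: (u XOR v) * w = (u*w) XOR (v*w).
So we split each operand into its bit components and XOR the pairwise Nim products.
5 = 1 + 4 (as XOR of powers of 2).
11 = 1 + 2 + 8 (as XOR of powers of 2).
Using the standard Nim-product table on single bits:
  2*2 = 3,   2*4 = 8,   2*8 = 12,
  4*4 = 6,   4*8 = 11,  8*8 = 13,
and  1*x = x (identity), k*l = l*k (commutative).
Pairwise Nim products:
  1 * 1 = 1
  1 * 2 = 2
  1 * 8 = 8
  4 * 1 = 4
  4 * 2 = 8
  4 * 8 = 11
XOR them: 1 XOR 2 XOR 8 XOR 4 XOR 8 XOR 11 = 12.
Result: 5 * 11 = 12 (in Nim).

12


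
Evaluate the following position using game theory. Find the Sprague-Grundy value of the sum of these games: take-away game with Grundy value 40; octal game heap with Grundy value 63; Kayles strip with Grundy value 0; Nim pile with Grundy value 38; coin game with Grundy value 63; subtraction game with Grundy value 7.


By the Sprague-Grundy theorem, the Grundy value of a sum of games is the XOR of individual Grundy values.
take-away game: Grundy value = 40. Running XOR: 0 XOR 40 = 40
octal game heap: Grundy value = 63. Running XOR: 40 XOR 63 = 23
Kayles strip: Grundy value = 0. Running XOR: 23 XOR 0 = 23
Nim pile: Grundy value = 38. Running XOR: 23 XOR 38 = 49
coin game: Grundy value = 63. Running XOR: 49 XOR 63 = 14
subtraction game: Grundy value = 7. Running XOR: 14 XOR 7 = 9
The combined Grundy value is 9.

9


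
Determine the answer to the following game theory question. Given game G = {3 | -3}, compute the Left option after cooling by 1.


Original game: {3 | -3} (a switch {a | b} with a > b).
Cooling by t (for t below the temperature (a - b)/2 = 3) taxes each move by t: {a | b} cooled by t is {a - t | b + t}.
Cooling amount: t = 1
Cooled Left option: 3 - 1 = 2
Cooled Right option: -3 + 1 = -2
Cooled game: {2 | -2}
Left option = 2

2


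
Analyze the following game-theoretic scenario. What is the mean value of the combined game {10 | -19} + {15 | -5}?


G1 = {10 | -19}, G2 = {15 | -5}
Each is a switch {a | b} with numbers a > b; its mean value is (a + b)/2, and mean value is additive over game sums: m(G1 + G2) = m(G1) + m(G2).
Mean of G1 = (10 + (-19))/2 = -9/2 = -9/2
Mean of G2 = (15 + (-5))/2 = 10/2 = 5
Mean of G1 + G2 = -9/2 + 5 = 1/2

1/2


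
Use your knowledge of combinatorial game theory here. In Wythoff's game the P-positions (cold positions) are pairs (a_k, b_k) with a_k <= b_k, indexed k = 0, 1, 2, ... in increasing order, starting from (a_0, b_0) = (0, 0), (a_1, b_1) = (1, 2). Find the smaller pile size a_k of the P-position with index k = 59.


By Wythoff's theorem, a_k = floor(k * phi) and b_k = floor(k * phi^2) = a_k + k, where phi = (1 + sqrt(5))/2 is the golden ratio.
phi = (1 + sqrt(5))/2 = 1.618034
k = 59
k * phi = 59 * 1.618034 = 95.464005
a_59 = floor(k * phi) = 95

95


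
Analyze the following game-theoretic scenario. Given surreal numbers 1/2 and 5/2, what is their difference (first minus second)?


x = 1/2, y = 5/2
Converting to common denominator: 2
x = 1/2, y = 5/2
x - y = 1/2 - 5/2 = -2

-2


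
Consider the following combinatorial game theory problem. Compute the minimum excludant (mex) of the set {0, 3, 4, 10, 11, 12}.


Set = {0, 3, 4, 10, 11, 12}
0 is in the set.
1 is NOT in the set. This is the mex.
mex = 1

1


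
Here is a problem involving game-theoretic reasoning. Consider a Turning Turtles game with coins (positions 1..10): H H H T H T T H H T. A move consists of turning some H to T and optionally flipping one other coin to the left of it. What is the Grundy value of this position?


Coins: H H H T H T T H H T
Key fact: a single head at position k behaves exactly like a Nim heap of size k (turning it to T and optionally flipping a coin at j < k corresponds to moving the heap from k to j, or to 0), and heads combine as a disjunctive sum (two heads at the same place would cancel, matching j XOR j = 0). So the Nim-value is the XOR of the 1-indexed positions of the heads.
Face-up positions (1-indexed): [1, 2, 3, 5, 8, 9]
XOR 0 with 1: 0 XOR 1 = 1
XOR 1 with 2: 1 XOR 2 = 3
XOR 3 with 3: 3 XOR 3 = 0
XOR 0 with 5: 0 XOR 5 = 5
XOR 5 with 8: 5 XOR 8 = 13
XOR 13 with 9: 13 XOR 9 = 4
Nim-value = 4

4


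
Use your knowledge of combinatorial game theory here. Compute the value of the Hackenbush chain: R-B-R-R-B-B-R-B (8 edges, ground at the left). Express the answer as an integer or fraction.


Edges (from ground): R-B-R-R-B-B-R-B
By Berlekamp's sign-expansion rule, a Blue-Red Hackenbush stalk has the value of the surreal number whose sign sequence is the edge sequence with B -> + and R -> -.
Sign sequence: -+--++-+
Trace the sign expansion in the surreal number tree, starting from 0:
Edge 1: R (sign -) -> bounds (-inf, 0), value = -1
Edge 2: B (sign +) -> bounds (-1, 0), value = -1/2
Edge 3: R (sign -) -> bounds (-1, -1/2), value = -3/4
Edge 4: R (sign -) -> bounds (-1, -3/4), value = -7/8
Edge 5: B (sign +) -> bounds (-7/8, -3/4), value = -13/16
Edge 6: B (sign +) -> bounds (-13/16, -3/4), value = -25/32
Edge 7: R (sign -) -> bounds (-13/16, -25/32), value = -51/64
Edge 8: B (sign +) -> bounds (-51/64, -25/32), value = -101/128
Game value = -101/128

-101/128


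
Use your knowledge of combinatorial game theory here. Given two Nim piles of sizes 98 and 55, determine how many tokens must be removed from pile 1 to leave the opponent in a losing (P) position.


Piles: 98 and 55
Current XOR: 98 XOR 55 = 85 (non-zero, so this is an N-position).
To make the XOR zero, we need to find a move that balances the piles.
For pile 1 (size 98): target = 98 XOR 85 = 55
We reduce pile 1 from 98 to 55.
Tokens removed: 98 - 55 = 43
Verification: 55 XOR 55 = 0

43


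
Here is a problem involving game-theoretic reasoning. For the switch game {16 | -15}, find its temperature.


The game is {16 | -15}, a switch {a | b} with numbers a > b.
Cooling {a | b} by t gives {a - t | b + t}, which stops being hot when a - t = b + t, i.e. at t = (a - b)/2. So the temperature of a switch is (a - b)/2.
Temperature = (Left option - Right option) / 2
= (16 - (-15)) / 2
= 31 / 2
= 31/2

31/2


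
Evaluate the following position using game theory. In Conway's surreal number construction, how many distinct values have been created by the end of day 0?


Day 0: {|} = 0 is born. Count = 1.
Day n: the number of surreal numbers born by day n is 2^(n+1) - 1.
By day 0: 2^1 - 1 = 1
By day 0: 1 surreal numbers.

1


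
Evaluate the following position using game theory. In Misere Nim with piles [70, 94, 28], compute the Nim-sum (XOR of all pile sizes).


We need the XOR (exclusive or) of all pile sizes.
After XOR-ing pile 1 (size 70): 0 XOR 70 = 70
After XOR-ing pile 2 (size 94): 70 XOR 94 = 24
After XOR-ing pile 3 (size 28): 24 XOR 28 = 4
The Nim-value of this position is 4.

4


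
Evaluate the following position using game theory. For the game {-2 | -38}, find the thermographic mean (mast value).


Game = {-2 | -38}, a switch {a | b} with numbers a > b.
Its thermograph has left wall a - t and right wall b + t, which meet at t = (a - b)/2, where both equal (a + b)/2. So the mast (mean value) is at (a + b)/2.
Mean = (-2 + (-38))/2 = -40/2 = -20

-20


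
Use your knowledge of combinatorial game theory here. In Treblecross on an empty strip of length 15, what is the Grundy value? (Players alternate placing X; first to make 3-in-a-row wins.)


Treblecross: place X on empty cells; 3-in-a-row wins.
Playing within two cells of an existing X lets the opponent win at once, so sensible play treats the cells i-2..i+2 around each X as dead. The player left with no safe cell loses, so this is a normal-play take-away game on strips of safe cells.
Placing X at cell i (0-indexed) of a strip of k safe cells leaves independent strips of sizes max(0, i-2) and max(0, k-i-3). Hence G(k) = mex{ G(max(0,i-2)) XOR G(max(0,k-i-3)) : 0 <= i < k }, with G(0) = 0.
G(1): splits (0,0):0^0=0 -> mex({0}) = 1
G(2): splits (0,0):0^0=0 -> mex({0}) = 1
G(3): splits (0,0):0^0=0 -> mex({0}) = 1
G(4): splits (0,1):0^1=1 (0,0):0^0=0 -> mex({0, 1}) = 2
G(5): splits (0,2):0^1=1 (0,1):0^1=1 (0,0):0^0=0 -> mex({0, 1}) = 2
G(6) = mex({1}) = 0
G(7) = mex({0, 1, 2}) = 3
G(8) = mex({0, 1, 2}) = 3
G(9) = mex({0, 2}) = 1
G(10) = mex({0, 2, 3}) = 1
G(11) = mex({0, 3}) = 1
G(12) = mex({1, 3}) = 0
G(13) = mex({0, 1, 2, 3}) = 4
G(14) = mex({0, 1, 2}) = 3
G(15) = mex({0, 1, 2}) = 3
Therefore G(15) = 3.

3


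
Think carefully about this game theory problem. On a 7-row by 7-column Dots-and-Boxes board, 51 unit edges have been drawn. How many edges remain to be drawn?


Grid: 7 x 7 boxes, i.e. 8 rows and 8 columns of dots.
Horizontal edges: (rows + 1) * cols = 8 * 7 = 56
Vertical edges: rows * (cols + 1) = 7 * 8 = 56
Total edges: 56 + 56 = 112
Edges drawn: 51
Remaining: 112 - 51 = 61

61


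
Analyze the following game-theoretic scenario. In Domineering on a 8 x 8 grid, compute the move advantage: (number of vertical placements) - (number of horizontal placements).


Board is 8 x 8 (rows x cols).
Left (vertical) placements: (rows-1) * cols = 7 * 8 = 56
Right (horizontal) placements: rows * (cols-1) = 8 * 7 = 56
Advantage = Left - Right = 56 - 56 = 0

0


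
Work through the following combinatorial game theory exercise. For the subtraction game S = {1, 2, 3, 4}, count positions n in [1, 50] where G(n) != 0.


Subtraction set S = {1, 2, 3, 4}, so G(n) = n mod 5.
G(n) = 0 when n is a multiple of 5.
Multiples of 5 in [1, 50]: 10
N-positions (nonzero Grundy) = 50 - 10 = 40

40


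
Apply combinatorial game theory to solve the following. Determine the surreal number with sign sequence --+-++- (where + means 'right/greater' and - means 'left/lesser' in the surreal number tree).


Sign expansion: --+-++-
Rule: track bounds (lo, hi), initially (-inf, +inf). On '+', the current value becomes lo and we move to the simplest number in (value, hi): value + 1 if hi = +inf, otherwise the midpoint (value + hi)/2. On '-', the current value becomes hi and we move to value - 1 if lo = -inf, otherwise the midpoint (lo + value)/2.
Start at 0.
Step 1: sign = -, move left. Bounds: (-inf, 0). Value = -1
Step 2: sign = -, move left. Bounds: (-inf, -1). Value = -2
Step 3: sign = +, move right. Bounds: (-2, -1). Value = -3/2
Step 4: sign = -, move left. Bounds: (-2, -3/2). Value = -7/4
Step 5: sign = +, move right. Bounds: (-7/4, -3/2). Value = -13/8
Step 6: sign = +, move right. Bounds: (-13/8, -3/2). Value = -25/16
Step 7: sign = -, move left. Bounds: (-13/8, -25/16). Value = -51/32
The surreal number with sign expansion --+-++- is -51/32.

-51/32


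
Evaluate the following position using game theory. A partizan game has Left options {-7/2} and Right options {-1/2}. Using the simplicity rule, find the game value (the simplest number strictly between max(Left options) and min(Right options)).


Left options: {-7/2}, max = -7/2
Right options: {-1/2}, min = -1/2
All options are numbers and max(Left) < min(Right), so by the simplicity theorem the value is the simplest (earliest-born) number strictly between -7/2 and -1/2.
Integers -3 through -1 all lie strictly between -7/2 and -1/2.
Among integers, the simplest (lowest birthday = smallest |n|; 0 is born on day 0, +-n on day n) is -1.
No non-integer in the interval can be simpler: if x is a non-integer in the interval, then floor(x) or ceil(x) also lies in the interval (the interval contains an integer), and both are proper prefixes of x's sign expansion, i.e. born earlier. So the game value is -1.
Game value = -1

-1


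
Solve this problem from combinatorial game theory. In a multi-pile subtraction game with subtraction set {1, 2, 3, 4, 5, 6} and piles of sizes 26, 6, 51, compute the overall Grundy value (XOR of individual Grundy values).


Subtraction set: {1, 2, 3, 4, 5, 6}
For this subtraction set, G(n) = n mod 7 (period = max + 1 = 7).
Pile 1 (size 26): G(26) = 26 mod 7 = 5
Pile 2 (size 6): G(6) = 6 mod 7 = 6
Pile 3 (size 51): G(51) = 51 mod 7 = 2
Total Grundy value = XOR of all: 5 XOR 6 XOR 2 = 1

1


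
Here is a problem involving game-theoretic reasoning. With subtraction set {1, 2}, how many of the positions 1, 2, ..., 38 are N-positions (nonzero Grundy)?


Subtraction set S = {1, 2}, so G(n) = n mod 3.
G(n) = 0 when n is a multiple of 3.
Multiples of 3 in [1, 38]: 12
N-positions (nonzero Grundy) = 38 - 12 = 26

26


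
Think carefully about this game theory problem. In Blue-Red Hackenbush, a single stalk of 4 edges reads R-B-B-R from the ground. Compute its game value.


Edges (from ground): R-B-B-R
By Berlekamp's sign-expansion rule, a Blue-Red Hackenbush stalk has the value of the surreal number whose sign sequence is the edge sequence with B -> + and R -> -.
Sign sequence: -++-
Trace the sign expansion in the surreal number tree, starting from 0:
Edge 1: R (sign -) -> bounds (-inf, 0), value = -1
Edge 2: B (sign +) -> bounds (-1, 0), value = -1/2
Edge 3: B (sign +) -> bounds (-1/2, 0), value = -1/4
Edge 4: R (sign -) -> bounds (-1/2, -1/4), value = -3/8
Game value = -3/8

-3/8


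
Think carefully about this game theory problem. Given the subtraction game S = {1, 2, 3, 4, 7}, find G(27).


The subtraction set is S = {1, 2, 3, 4, 7}.
G(k) = mex{ G(k - s) : s in S, s <= k }. We compute iteratively: G(0) = 0.
G(1) = mex({0}) = 1
G(2) = mex({0, 1}) = 2
G(3) = mex({0, 1, 2}) = 3
G(4) = mex({0, 1, 2, 3}) = 4
G(5) = mex({1, 2, 3, 4}) = 0
G(6) = mex({0, 2, 3, 4}) = 1
G(7) = mex({0, 1, 3, 4}) = 2
G(8) = mex({0, 1, 2, 4}) = 3
G(9) = mex({0, 1, 2, 3}) = 4
G(10) = mex({1, 2, 3, 4}) = 0
G(11) = mex({0, 2, 3, 4}) = 1
Observe that G(5)..G(11) = 0, 1, 2, 3, 4, 0, 1 repeats G(0)..G(6) = 0, 1, 2, 3, 4, 0, 1.
For k >= max(S) = 7, G(k) is determined by the previous 7 values G(k-7)..G(k-1); a window of 7 consecutive values has recurred shifted by 5, so by induction G(k + 5) = G(k) for all k >= 0: the sequence is periodic from the start with period 5.
One period: G(0..4) = 0, 1, 2, 3, 4.
27 mod 5 = 2, so G(27) = G(2) = 2.

2


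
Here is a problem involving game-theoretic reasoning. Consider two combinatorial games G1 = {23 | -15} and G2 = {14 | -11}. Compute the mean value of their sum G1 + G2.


G1 = {23 | -15}, G2 = {14 | -11}
Each is a switch {a | b} with numbers a > b; its mean value is (a + b)/2, and mean value is additive over game sums: m(G1 + G2) = m(G1) + m(G2).
Mean of G1 = (23 + (-15))/2 = 8/2 = 4
Mean of G2 = (14 + (-11))/2 = 3/2 = 3/2
Mean of G1 + G2 = 4 + 3/2 = 11/2

11/2


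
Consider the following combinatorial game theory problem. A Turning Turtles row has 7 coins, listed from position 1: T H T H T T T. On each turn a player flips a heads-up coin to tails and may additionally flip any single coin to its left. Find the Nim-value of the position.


Coins: T H T H T T T
Key fact: a single head at position k behaves exactly like a Nim heap of size k (turning it to T and optionally flipping a coin at j < k corresponds to moving the heap from k to j, or to 0), and heads combine as a disjunctive sum (two heads at the same place would cancel, matching j XOR j = 0). So the Nim-value is the XOR of the 1-indexed positions of the heads.
Face-up positions (1-indexed): [2, 4]
XOR 0 with 2: 0 XOR 2 = 2
XOR 2 with 4: 2 XOR 4 = 6
Nim-value = 6

6


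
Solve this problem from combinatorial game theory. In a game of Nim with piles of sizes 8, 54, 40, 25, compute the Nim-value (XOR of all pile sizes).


We need the XOR (exclusive or) of all pile sizes.
After XOR-ing pile 1 (size 8): 0 XOR 8 = 8
After XOR-ing pile 2 (size 54): 8 XOR 54 = 62
After XOR-ing pile 3 (size 40): 62 XOR 40 = 22
After XOR-ing pile 4 (size 25): 22 XOR 25 = 15
The Nim-value of this position is 15.

15


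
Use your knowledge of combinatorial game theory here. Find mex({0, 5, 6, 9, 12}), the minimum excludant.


Set = {0, 5, 6, 9, 12}
0 is in the set.
1 is NOT in the set. This is the mex.
mex = 1

1


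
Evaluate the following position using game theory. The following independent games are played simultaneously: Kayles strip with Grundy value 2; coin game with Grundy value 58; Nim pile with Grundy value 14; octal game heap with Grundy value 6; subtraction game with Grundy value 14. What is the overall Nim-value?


By the Sprague-Grundy theorem, the Grundy value of a sum of games is the XOR of individual Grundy values.
Kayles strip: Grundy value = 2. Running XOR: 0 XOR 2 = 2
coin game: Grundy value = 58. Running XOR: 2 XOR 58 = 56
Nim pile: Grundy value = 14. Running XOR: 56 XOR 14 = 54
octal game heap: Grundy value = 6. Running XOR: 54 XOR 6 = 48
subtraction game: Grundy value = 14. Running XOR: 48 XOR 14 = 62
The combined Grundy value is 62.

62


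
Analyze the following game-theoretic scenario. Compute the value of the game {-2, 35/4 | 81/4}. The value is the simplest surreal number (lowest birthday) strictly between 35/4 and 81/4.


Left options: {-2, 35/4}, max = 35/4
Right options: {81/4}, min = 81/4
All options are numbers and max(Left) < min(Right), so by the simplicity theorem the value is the simplest (earliest-born) number strictly between 35/4 and 81/4.
Integers 9 through 20 all lie strictly between 35/4 and 81/4.
Among integers, the simplest (lowest birthday = smallest |n|; 0 is born on day 0, +-n on day n) is 9.
No non-integer in the interval can be simpler: if x is a non-integer in the interval, then floor(x) or ceil(x) also lies in the interval (the interval contains an integer), and both are proper prefixes of x's sign expansion, i.e. born earlier. So the game value is 9.
Game value = 9

9


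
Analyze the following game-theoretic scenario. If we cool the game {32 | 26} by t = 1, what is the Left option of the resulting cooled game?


Original game: {32 | 26} (a switch {a | b} with a > b).
Cooling by t (for t below the temperature (a - b)/2 = 3) taxes each move by t: {a | b} cooled by t is {a - t | b + t}.
Cooling amount: t = 1
Cooled Left option: 32 - 1 = 31
Cooled Right option: 26 + 1 = 27
Cooled game: {31 | 27}
Left option = 31

31


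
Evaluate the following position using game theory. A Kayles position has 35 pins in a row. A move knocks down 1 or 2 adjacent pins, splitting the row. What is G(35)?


Kayles: a move removes 1 or 2 adjacent pins from a contiguous row.
Removing pins from a row of k leaves two independent rows (a, b) with a + b = k - 1 (one pin) or a + b = k - 2 (two pins); an end removal gives a = 0.
By Sprague-Grundy, G(k) = mex{ G(a) XOR G(b) } over all these splits. G(0) = 0.
G(1): splits (0,0):0^0=0 -> mex({0}) = 1
G(2): splits (0,1):0^1=1 (0,0):0^0=0 -> mex({0, 1}) = 2
G(3): splits (0,2):0^2=2 (1,1):1^1=0 (0,1):0^1=1 -> mex({0, 1, 2}) = 3
G(4): splits (0,3):0^3=3 (1,2):1^2=3 (0,2):0^2=2 (1,1):1^1=0 -> mex({0, 2, 3}) = 1
G(5): splits (0,4):0^1=1 (1,3):1^3=2 (2,2):2^2=0 (0,3):0^3=3 (1,2):1^2=3 -> mex({0, 1, 2, 3}) = 4
G(6) = mex({0, 1, 2, 4}) = 3
G(7) = mex({0, 1, 3, 4, 5}) = 2
G(8) = mex({0, 2, 3, 5, 6}) = 1
G(9) = mex({0, 1, 2, 3, 6, 7}) = 4
G(10) = mex({0, 1, 3, 4, 5, 7}) = 2
G(11) = mex({0, 1, 2, 3, 4, 5}) = 6
G(12) = mex({0, 1, 2, 3, 5, 6, 7}) = 4
G(13) = mex({0, 2, 3, 4, 6, 7}) = 1
G(14) = mex({0, 1, 4, 5, 6, 7}) = 2
G(15) = mex({0, 1, 2, 3, 4, 5, 6}) = 7
G(16) = mex({0, 2, 3, 5, 6, 7}) = 1
G(17) = mex({0, 1, 2, 3, 5, 6, 7}) = 4
G(18) = mex({0, 1, 2, 4, 5, 6}) = 3
G(19) = mex({0, 1, 3, 4, 5, 7}) = 2
G(20) = mex({0, 2, 3, 4, 5, 6, 7}) = 1
G(21) = mex({0, 1, 2, 3, 5, 6, 7}) = 4
G(22) = mex({0, 1, 2, 3, 4, 5, 7}) = 6
G(23) = mex({0, 1, 2, 3, 4, 5, 6}) = 7
G(24) = mex({0, 1, 2, 3, 5, 6, 7}) = 4
G(25) = mex({0, 2, 3, 4, 6, 7}) = 1
G(26) = mex({0, 1, 3, 4, 5, 6, 7}) = 2
G(27) = mex({0, 1, 2, 3, 4, 5, 6, 7}) = 8
G(28) = mex({0, 1, 2, 3, 4, 6, 7, 8}) = 5
G(29) = mex({0, 1, 2, 3, 5, 6, 7, 8, 9}) = 4
G(30) = mex({0, 1, 2, 3, 4, 5, 6, 9, 10}) = 7
G(31) = mex({0, 1, 3, 4, 5, 7, 10, 11}) = 2
G(32) = mex({0, 2, 3, 4, 5, 6, 7, 9, 11}) = 1
G(33) = mex({0, 1, 2, 3, 4, 5, 6, 7, 9, 12}) = 8
G(34) = mex({0, 1, 2, 3, 4, 5, 7, 8, 11, 12}) = 6
G(35) = mex({0, 1, 2, 3, 4, 5, 6, 8, 9, 10, 11}) = 7
Therefore G(35) = 7.

7


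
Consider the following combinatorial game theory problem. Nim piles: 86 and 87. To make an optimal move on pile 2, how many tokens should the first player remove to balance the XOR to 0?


Piles: 86 and 87
Current XOR: 86 XOR 87 = 1 (non-zero, so this is an N-position).
To make the XOR zero, we need to find a move that balances the piles.
For pile 2 (size 87): target = 87 XOR 1 = 86
We reduce pile 2 from 87 to 86.
Tokens removed: 87 - 86 = 1
Verification: 86 XOR 86 = 0

1


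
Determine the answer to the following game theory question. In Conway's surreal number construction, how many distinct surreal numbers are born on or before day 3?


Day 0: {|} = 0 is born. Count = 1.
Day n: the number of surreal numbers born by day n is 2^(n+1) - 1.
By day 0: 2^1 - 1 = 1
By day 1: 2^2 - 1 = 3
By day 2: 2^3 - 1 = 7
By day 3: 2^4 - 1 = 15
By day 3: 15 surreal numbers.

15


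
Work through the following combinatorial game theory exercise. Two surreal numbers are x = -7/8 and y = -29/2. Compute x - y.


x = -7/8, y = -29/2
Converting to common denominator: 8
x = -7/8, y = -116/8
x - y = -7/8 - -29/2 = 109/8

109/8


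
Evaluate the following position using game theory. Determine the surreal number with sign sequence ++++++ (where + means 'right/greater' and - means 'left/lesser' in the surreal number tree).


Sign expansion: ++++++
Rule: track bounds (lo, hi), initially (-inf, +inf). On '+', the current value becomes lo and we move to the simplest number in (value, hi): value + 1 if hi = +inf, otherwise the midpoint (value + hi)/2. On '-', the current value becomes hi and we move to value - 1 if lo = -inf, otherwise the midpoint (lo + value)/2.
Start at 0.
Step 1: sign = +, move right. Bounds: (0, +inf). Value = 1
Step 2: sign = +, move right. Bounds: (1, +inf). Value = 2
Step 3: sign = +, move right. Bounds: (2, +inf). Value = 3
Step 4: sign = +, move right. Bounds: (3, +inf). Value = 4
Step 5: sign = +, move right. Bounds: (4, +inf). Value = 5
Step 6: sign = +, move right. Bounds: (5, +inf). Value = 6
The surreal number with sign expansion ++++++ is 6.

6
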